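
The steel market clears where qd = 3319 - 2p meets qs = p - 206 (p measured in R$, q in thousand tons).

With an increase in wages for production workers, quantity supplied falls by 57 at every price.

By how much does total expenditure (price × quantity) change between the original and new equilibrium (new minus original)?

-26961

Before the shock: 3319 - 2p = p - 206 ⇒ 3525 = 3p ⇒ p = 1175, q = 969.
The new curves are qd = 3319 - 2p (demand) and qs = p - 263 (supply).
Setting them equal: 3319 - 2p = p - 263 → 3582 = 3p, so p = 1194 and q = 931.
Expenditure moves from 1175×969 = 1138575 to 1194×931 = 1111614; change = -26961.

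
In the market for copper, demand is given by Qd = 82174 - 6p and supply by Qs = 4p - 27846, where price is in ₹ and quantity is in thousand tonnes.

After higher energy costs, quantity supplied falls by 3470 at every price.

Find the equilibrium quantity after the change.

14080

Solve the original market: 82174 - 6p = 4p - 27846, hence p = 11002 and Q = 16162.
With the change applied: demand Qd = 82174 - 6p, supply Qs = 4p - 31316.
Clearing the new market: 82174 - 6p = 4p - 31316, so p = 11349 and Q = 14080.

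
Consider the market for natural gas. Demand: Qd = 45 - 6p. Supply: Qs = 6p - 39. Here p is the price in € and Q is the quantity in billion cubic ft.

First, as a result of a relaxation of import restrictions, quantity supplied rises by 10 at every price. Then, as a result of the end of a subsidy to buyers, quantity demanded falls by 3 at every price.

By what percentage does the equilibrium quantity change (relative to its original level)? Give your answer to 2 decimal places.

+116.67

Solve the original market: 45 - 6p = 6p - 39, hence p = 7 and Q = 3.
The new curves are Qd = 42 - 6p (demand) and Qs = 6p - 29 (supply).
Clearing the new market: 42 - 6p = 6p - 29, so p = 71/12 ≈ 5.9167 and Q = 6.5.
%ΔQ = (6.5 − 3) / 3 × 100 = +116.67%.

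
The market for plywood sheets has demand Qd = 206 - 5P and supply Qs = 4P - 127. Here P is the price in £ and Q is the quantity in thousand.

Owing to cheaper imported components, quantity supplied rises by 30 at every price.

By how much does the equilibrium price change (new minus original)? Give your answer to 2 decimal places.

-3.33

Original equilibrium: 206 - 5P = 4P - 127 gives 333 = 9P, so P = 37 and Q = 21.
The shock moves the curves to Qd = 206 - 5P and Qs = 4P - 97.
Equate the new curves: 206 - 5P = 4P - 97, giving 303 = 9P, P = 101/3 ≈ 33.6667, Q = 113/3 ≈ 37.6667.
ΔP = 33.6667 − 37 = -3.33.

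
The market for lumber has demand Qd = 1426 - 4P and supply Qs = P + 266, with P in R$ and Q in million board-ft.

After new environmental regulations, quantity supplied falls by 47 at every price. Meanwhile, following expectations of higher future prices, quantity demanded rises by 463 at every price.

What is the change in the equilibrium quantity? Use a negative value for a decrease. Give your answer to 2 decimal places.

+55.00

Original equilibrium: 1426 - 4P = P + 266 gives 1160 = 5P, so P = 232 and Q = 498.
After the shift, demand is Qd = 1889 - 4P and supply is Qs = P + 219.
Clearing the new market: 1889 - 4P = P + 219, so P = 334 and Q = 553.
ΔQ = 553 − 498 = +55.00.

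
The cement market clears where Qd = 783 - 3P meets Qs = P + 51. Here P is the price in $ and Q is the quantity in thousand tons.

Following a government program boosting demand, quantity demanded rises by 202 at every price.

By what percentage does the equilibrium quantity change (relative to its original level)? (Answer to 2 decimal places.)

+21.58

Initially, 783 - 3P = P + 51, so 732 = 4P and P = 183, Q = 234.
With the change applied: demand Qd = 985 - 3P, supply Qs = P + 51.
Equate the new curves: 985 - 3P = P + 51, giving 934 = 4P, P = 233.5, Q = 284.5.
%ΔQ = (284.5 − 234) / 234 × 100 = +21.58%.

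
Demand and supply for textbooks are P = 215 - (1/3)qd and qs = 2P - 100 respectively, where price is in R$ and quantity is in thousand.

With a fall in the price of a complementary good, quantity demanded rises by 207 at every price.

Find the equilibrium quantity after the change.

Before the shock: 645 - 3P = 2P - 100 ⇒ 745 = 5P ⇒ P = 149, q = 198.
The new curves are qd = 852 - 3P (demand) and qs = 2P - 100 (supply).
Setting them equal: 852 - 3P = 2P - 100 → 952 = 5P, so P = 190.4 and q = 280.8.

280.8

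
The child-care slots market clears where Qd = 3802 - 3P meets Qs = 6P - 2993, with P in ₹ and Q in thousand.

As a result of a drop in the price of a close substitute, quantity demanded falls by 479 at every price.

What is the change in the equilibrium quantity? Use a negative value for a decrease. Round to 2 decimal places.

-319.33

Before the shock: 3802 - 3P = 6P - 2993 ⇒ 6795 = 9P ⇒ P = 755, Q = 1537.
After the shift, demand is Qd = 3323 - 3P and supply is Qs = 6P - 2993.
Clearing the new market: 3323 - 3P = 6P - 2993, so P = 6316/9 ≈ 701.7778 and Q = 3653/3 ≈ 1217.6667.
ΔQ = 1217.6667 − 1537 = -319.33.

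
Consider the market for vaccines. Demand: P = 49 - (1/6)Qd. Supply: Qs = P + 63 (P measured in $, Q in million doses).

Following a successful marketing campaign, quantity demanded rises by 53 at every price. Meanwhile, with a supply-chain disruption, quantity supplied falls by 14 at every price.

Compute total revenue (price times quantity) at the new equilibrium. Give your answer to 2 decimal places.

3898.33

Before the shock: 294 - 6P = P + 63 ⇒ 231 = 7P ⇒ P = 33, Q = 96.
The new curves are Qd = 347 - 6P (demand) and Qs = P + 49 (supply).
Setting them equal: 347 - 6P = P + 49 → 298 = 7P, so P = 298/7 ≈ 42.5714 and Q = 641/7 ≈ 91.5714.
New expenditure = 42.5714 × 91.5714 = 3898.33.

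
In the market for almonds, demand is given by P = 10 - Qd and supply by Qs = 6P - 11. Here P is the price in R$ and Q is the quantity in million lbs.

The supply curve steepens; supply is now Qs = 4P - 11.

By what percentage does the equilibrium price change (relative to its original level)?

Solve the original market: 10 - P = 6P - 11, hence P = 3 and Q = 7.
The new curves are Qd = 10 - P (demand) and Qs = 4P - 11 (supply).
Clearing the new market: 10 - P = 4P - 11, so P = 4.2 and Q = 5.8.
%ΔP = (4.2 − 3) / 3 × 100 = +40%.

+40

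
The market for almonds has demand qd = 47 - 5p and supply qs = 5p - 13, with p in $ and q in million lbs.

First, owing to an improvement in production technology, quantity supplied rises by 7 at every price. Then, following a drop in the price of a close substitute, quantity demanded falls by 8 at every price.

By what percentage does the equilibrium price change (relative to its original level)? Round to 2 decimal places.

-25.00

Original equilibrium: 47 - 5p = 5p - 13 gives 60 = 10p, so p = 6 and q = 17.
The new curves are qd = 39 - 5p (demand) and qs = 5p - 6 (supply).
Clearing the new market: 39 - 5p = 5p - 6, so p = 4.5 and q = 16.5.
%Δp = (4.5 − 6) / 6 × 100 = -25.00%.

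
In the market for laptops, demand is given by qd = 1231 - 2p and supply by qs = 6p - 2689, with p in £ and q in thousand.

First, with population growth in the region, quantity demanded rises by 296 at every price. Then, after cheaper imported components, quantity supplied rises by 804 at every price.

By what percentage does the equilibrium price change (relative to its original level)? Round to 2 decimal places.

Solve the original market: 1231 - 2p = 6p - 2689, hence p = 490 and q = 251.
After the shift, demand is qd = 1527 - 2p and supply is qs = 6p - 1885.
Setting them equal: 1527 - 2p = 6p - 1885 → 3412 = 8p, so p = 426.5 and q = 674.
%Δp = (426.5 − 490) / 490 × 100 = -12.96%.

-12.96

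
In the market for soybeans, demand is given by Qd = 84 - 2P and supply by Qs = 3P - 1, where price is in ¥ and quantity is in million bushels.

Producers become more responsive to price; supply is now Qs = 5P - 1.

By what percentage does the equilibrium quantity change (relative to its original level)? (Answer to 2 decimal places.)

Before the shock: 84 - 2P = 3P - 1 ⇒ 85 = 5P ⇒ P = 17, Q = 50.
The shock moves the curves to Qd = 84 - 2P and Qs = 5P - 1.
Equate the new curves: 84 - 2P = 5P - 1, giving 85 = 7P, P = 85/7 ≈ 12.1429, Q = 418/7 ≈ 59.7143.
%ΔQ = (59.7143 − 50) / 50 × 100 = +19.43%.

+19.43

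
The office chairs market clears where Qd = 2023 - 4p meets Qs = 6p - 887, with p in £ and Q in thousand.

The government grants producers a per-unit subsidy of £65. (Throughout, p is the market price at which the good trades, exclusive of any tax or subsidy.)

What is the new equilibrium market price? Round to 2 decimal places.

Before the shock: 2023 - 4p = 6p - 887 ⇒ 2910 = 10p ⇒ p = 291, Q = 859.
Since sellers receive the price plus the subsidy, the effective supply curve becomes Qs = 6p - 497.
Setting them equal: 2023 - 4p = 6p - 497 → 2520 = 10p, so p = 252 and Q = 1015.

252.00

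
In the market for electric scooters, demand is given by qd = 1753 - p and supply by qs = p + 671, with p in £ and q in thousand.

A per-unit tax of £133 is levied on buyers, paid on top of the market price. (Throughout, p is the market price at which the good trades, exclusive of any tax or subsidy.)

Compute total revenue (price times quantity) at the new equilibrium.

543539.75

Original equilibrium: 1753 - p = p + 671 gives 1082 = 2p, so p = 541 and q = 1212.
Since buyers pay the price plus the tax, the effective demand curve becomes qd = 1620 - p.
Setting them equal: 1620 - p = p + 671 → 949 = 2p, so p = 474.5 and q = 1145.5.
New expenditure = 474.5 × 1145.5 = 543539.75.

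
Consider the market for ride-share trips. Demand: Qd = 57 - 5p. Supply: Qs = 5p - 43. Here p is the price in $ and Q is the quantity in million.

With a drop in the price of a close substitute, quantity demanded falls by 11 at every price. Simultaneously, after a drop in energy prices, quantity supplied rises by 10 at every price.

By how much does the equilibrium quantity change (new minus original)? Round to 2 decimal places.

Before the shock: 57 - 5p = 5p - 43 ⇒ 100 = 10p ⇒ p = 10, Q = 7.
The shock moves the curves to Qd = 46 - 5p and Qs = 5p - 33.
New equilibrium: 46 - 5p = 5p - 33 ⇒ 79 = 10p ⇒ p = 7.9, Q = 6.5.
ΔQ = 6.5 − 7 = -0.50.

-0.50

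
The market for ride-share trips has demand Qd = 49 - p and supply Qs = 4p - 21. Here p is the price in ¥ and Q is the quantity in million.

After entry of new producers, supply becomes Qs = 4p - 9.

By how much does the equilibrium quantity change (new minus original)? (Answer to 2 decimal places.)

+2.40

Before the shock: 49 - p = 4p - 21 ⇒ 70 = 5p ⇒ p = 14, Q = 35.
The shock moves the curves to Qd = 49 - p and Qs = 4p - 9.
Setting them equal: 49 - p = 4p - 9 → 58 = 5p, so p = 11.6 and Q = 37.4.
ΔQ = 37.4 − 35 = +2.40.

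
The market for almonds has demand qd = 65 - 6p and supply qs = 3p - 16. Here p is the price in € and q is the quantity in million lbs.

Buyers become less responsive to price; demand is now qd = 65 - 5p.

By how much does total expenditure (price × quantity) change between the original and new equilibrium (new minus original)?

Solve the original market: 65 - 6p = 3p - 16, hence p = 9 and q = 11.
The new curves are qd = 65 - 5p (demand) and qs = 3p - 16 (supply).
Clearing the new market: 65 - 5p = 3p - 16, so p = 10.125 and q = 14.375.
Expenditure moves from 9×11 = 99 to 10.125×14.375 = 145.546875; change = +46.546875.

+46.546875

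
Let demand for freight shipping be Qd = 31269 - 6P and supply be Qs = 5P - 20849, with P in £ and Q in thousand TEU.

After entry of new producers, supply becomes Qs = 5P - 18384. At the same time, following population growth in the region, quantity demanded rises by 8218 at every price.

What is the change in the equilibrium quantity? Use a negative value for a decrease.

+5080

Solve the original market: 31269 - 6P = 5P - 20849, hence P = 4738 and Q = 2841.
The new curves are Qd = 39487 - 6P (demand) and Qs = 5P - 18384 (supply).
Equate the new curves: 39487 - 6P = 5P - 18384, giving 57871 = 11P, P = 5261, Q = 7921.
ΔQ = 7921 − 2841 = +5080.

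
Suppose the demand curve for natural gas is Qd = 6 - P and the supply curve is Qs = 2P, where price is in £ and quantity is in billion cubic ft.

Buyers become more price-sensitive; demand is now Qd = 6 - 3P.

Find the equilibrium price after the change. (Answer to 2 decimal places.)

Initially, 6 - P = 2P, so 6 = 3P and P = 2, Q = 4.
After the shift, demand is Qd = 6 - 3P and supply is Qs = 2P.
New equilibrium: 6 - 3P = 2P ⇒ 6 = 5P ⇒ P = 1.2, Q = 2.4.

1.20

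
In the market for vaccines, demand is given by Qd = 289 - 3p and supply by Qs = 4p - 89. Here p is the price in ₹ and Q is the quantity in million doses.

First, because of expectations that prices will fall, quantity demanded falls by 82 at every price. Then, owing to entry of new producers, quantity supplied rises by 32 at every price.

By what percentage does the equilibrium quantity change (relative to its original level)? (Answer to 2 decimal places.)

Initially, 289 - 3p = 4p - 89, so 378 = 7p and p = 54, Q = 127.
The new curves are Qd = 207 - 3p (demand) and Qs = 4p - 57 (supply).
New equilibrium: 207 - 3p = 4p - 57 ⇒ 264 = 7p ⇒ p = 264/7 ≈ 37.7143, Q = 657/7 ≈ 93.8571.
%ΔQ = (93.8571 − 127) / 127 × 100 = -26.10%.

-26.10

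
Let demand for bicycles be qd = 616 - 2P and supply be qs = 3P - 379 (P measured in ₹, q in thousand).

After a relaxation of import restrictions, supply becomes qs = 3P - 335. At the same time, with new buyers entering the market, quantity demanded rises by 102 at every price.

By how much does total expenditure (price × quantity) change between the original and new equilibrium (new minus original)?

Solve the original market: 616 - 2P = 3P - 379, hence P = 199 and q = 218.
The new curves are qd = 718 - 2P (demand) and qs = 3P - 335 (supply).
New equilibrium: 718 - 2P = 3P - 335 ⇒ 1053 = 5P ⇒ P = 210.6, q = 296.8.
Expenditure moves from 199×218 = 43382 to 210.6×296.8 = 62506.08; change = +19124.08.

+19124.08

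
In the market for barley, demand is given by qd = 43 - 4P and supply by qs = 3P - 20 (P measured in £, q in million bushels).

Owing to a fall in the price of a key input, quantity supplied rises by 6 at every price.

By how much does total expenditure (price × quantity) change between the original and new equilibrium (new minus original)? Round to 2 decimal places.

+21.92

Initially, 43 - 4P = 3P - 20, so 63 = 7P and P = 9, q = 7.
The shock moves the curves to qd = 43 - 4P and qs = 3P - 14.
New equilibrium: 43 - 4P = 3P - 14 ⇒ 57 = 7P ⇒ P = 57/7 ≈ 8.1429, q = 73/7 ≈ 10.4286.
Expenditure moves from 9×7 = 63 to 8.1429×10.4286 = 84.9184; change = +21.92.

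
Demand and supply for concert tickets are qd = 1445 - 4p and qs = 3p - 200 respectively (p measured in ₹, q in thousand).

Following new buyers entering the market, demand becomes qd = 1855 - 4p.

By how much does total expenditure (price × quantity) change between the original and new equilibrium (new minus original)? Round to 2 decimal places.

+81163.27

Initially, 1445 - 4p = 3p - 200, so 1645 = 7p and p = 235, q = 505.
With the change applied: demand qd = 1855 - 4p, supply qs = 3p - 200.
New equilibrium: 1855 - 4p = 3p - 200 ⇒ 2055 = 7p ⇒ p = 2055/7 ≈ 293.5714, q = 4765/7 ≈ 680.7143.
Expenditure moves from 235×505 = 118675 to 293.5714×680.7143 = 199838.2653; change = +81163.27.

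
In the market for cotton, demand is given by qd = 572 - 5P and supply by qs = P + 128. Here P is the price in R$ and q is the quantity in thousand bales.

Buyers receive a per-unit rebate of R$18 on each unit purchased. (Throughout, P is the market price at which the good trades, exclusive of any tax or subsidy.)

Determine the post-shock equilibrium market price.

89

Original equilibrium: 572 - 5P = P + 128 gives 444 = 6P, so P = 74 and q = 202.
Since buyers' out-of-pocket price is the market price minus the rebate, the effective demand curve becomes qd = 662 - 5P.
Equate the new curves: 662 - 5P = P + 128, giving 534 = 6P, P = 89, q = 217.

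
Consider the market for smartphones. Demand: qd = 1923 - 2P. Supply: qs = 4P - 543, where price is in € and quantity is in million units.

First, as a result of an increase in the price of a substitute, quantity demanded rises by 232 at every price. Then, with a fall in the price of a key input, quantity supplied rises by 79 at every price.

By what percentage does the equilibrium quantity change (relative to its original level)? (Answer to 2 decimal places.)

Initially, 1923 - 2P = 4P - 543, so 2466 = 6P and P = 411, q = 1101.
The shock moves the curves to qd = 2155 - 2P and qs = 4P - 464.
Equate the new curves: 2155 - 2P = 4P - 464, giving 2619 = 6P, P = 436.5, q = 1282.
%Δq = (1282 − 1101) / 1101 × 100 = +16.44%.

+16.44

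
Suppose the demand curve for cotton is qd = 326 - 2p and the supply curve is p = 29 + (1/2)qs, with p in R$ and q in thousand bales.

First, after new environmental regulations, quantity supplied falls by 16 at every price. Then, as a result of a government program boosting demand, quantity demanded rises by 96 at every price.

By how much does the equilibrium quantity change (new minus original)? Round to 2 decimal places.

Initially, 326 - 2p = 2p - 58, so 384 = 4p and p = 96, q = 134.
After the shift, demand is qd = 422 - 2p and supply is qs = 2p - 74.
Clearing the new market: 422 - 2p = 2p - 74, so p = 124 and q = 174.
Δq = 174 − 134 = +40.00.

+40.00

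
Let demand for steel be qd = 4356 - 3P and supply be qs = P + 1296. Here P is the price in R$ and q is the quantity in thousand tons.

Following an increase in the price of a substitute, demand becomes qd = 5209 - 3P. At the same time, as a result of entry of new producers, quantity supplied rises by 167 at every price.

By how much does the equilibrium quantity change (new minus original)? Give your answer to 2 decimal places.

+338.50

Solve the original market: 4356 - 3P = P + 1296, hence P = 765 and q = 2061.
After the shift, demand is qd = 5209 - 3P and supply is qs = P + 1463.
Setting them equal: 5209 - 3P = P + 1463 → 3746 = 4P, so P = 936.5 and q = 2399.5.
Δq = 2399.5 − 2061 = +338.50.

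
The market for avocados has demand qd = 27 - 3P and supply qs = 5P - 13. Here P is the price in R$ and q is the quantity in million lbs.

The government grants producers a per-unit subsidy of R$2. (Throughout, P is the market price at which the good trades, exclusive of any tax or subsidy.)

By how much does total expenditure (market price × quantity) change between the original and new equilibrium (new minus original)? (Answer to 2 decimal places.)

Before the shock: 27 - 3P = 5P - 13 ⇒ 40 = 8P ⇒ P = 5, q = 12.
Since sellers receive the price plus the subsidy, the effective supply curve becomes qs = 5P - 3.
Equate the new curves: 27 - 3P = 5P - 3, giving 30 = 8P, P = 3.75, q = 15.75.
Expenditure moves from 5×12 = 60 to 3.75×15.75 = 59.0625; change = -0.94.

-0.94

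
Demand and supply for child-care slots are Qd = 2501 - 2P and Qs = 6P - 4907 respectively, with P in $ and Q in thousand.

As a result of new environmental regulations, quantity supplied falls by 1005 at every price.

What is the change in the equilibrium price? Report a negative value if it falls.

Solve the original market: 2501 - 2P = 6P - 4907, hence P = 926 and Q = 649.
The shock moves the curves to Qd = 2501 - 2P and Qs = 6P - 5912.
Setting them equal: 2501 - 2P = 6P - 5912 → 8413 = 8P, so P = 1051.625 and Q = 397.75.
ΔP = 1051.625 − 926 = +125.625.

+125.625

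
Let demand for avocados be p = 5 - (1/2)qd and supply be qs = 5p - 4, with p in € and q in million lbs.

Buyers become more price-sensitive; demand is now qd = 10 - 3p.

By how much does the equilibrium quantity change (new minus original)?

-1.25

Solve the original market: 10 - 2p = 5p - 4, hence p = 2 and q = 6.
With the change applied: demand qd = 10 - 3p, supply qs = 5p - 4.
New equilibrium: 10 - 3p = 5p - 4 ⇒ 14 = 8p ⇒ p = 1.75, q = 4.75.
Δq = 4.75 − 6 = -1.25.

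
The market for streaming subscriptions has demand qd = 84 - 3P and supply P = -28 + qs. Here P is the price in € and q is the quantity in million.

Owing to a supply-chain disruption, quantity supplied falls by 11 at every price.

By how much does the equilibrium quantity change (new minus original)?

-8.25

Initially, 84 - 3P = P + 28, so 56 = 4P and P = 14, q = 42.
The new curves are qd = 84 - 3P (demand) and qs = P + 17 (supply).
Clearing the new market: 84 - 3P = P + 17, so P = 16.75 and q = 33.75.
Δq = 33.75 − 42 = -8.25.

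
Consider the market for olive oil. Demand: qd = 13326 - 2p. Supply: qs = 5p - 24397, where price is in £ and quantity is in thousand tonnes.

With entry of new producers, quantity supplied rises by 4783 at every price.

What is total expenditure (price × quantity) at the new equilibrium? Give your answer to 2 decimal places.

Initially, 13326 - 2p = 5p - 24397, so 37723 = 7p and p = 5389, q = 2548.
With the change applied: demand qd = 13326 - 2p, supply qs = 5p - 19614.
Equate the new curves: 13326 - 2p = 5p - 19614, giving 32940 = 7p, p = 32940/7 ≈ 4705.7143, q = 27402/7 ≈ 3914.5714.
New expenditure = 4705.7143 × 3914.5714 = 18420854.69.

18420854.69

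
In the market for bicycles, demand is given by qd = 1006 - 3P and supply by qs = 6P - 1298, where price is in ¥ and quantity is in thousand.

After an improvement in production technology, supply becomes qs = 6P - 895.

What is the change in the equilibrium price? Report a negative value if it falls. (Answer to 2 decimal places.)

-44.78

Original equilibrium: 1006 - 3P = 6P - 1298 gives 2304 = 9P, so P = 256 and q = 238.
After the shift, demand is qd = 1006 - 3P and supply is qs = 6P - 895.
Equate the new curves: 1006 - 3P = 6P - 895, giving 1901 = 9P, P = 1901/9 ≈ 211.2222, q = 1117/3 ≈ 372.3333.
ΔP = 211.2222 − 256 = -44.78.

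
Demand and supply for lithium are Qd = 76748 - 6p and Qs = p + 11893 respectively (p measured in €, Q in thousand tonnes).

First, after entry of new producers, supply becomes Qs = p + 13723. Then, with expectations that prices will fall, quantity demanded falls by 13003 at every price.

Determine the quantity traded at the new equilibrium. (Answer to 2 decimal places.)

Before the shock: 76748 - 6p = p + 11893 ⇒ 64855 = 7p ⇒ p = 9265, Q = 21158.
After the shift, demand is Qd = 63745 - 6p and supply is Qs = p + 13723.
New equilibrium: 63745 - 6p = p + 13723 ⇒ 50022 = 7p ⇒ p = 7146, Q = 20869.

20869.00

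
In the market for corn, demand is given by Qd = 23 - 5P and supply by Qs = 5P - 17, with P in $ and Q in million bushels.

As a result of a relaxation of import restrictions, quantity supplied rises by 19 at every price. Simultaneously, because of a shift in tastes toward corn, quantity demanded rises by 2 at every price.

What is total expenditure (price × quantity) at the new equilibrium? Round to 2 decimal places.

Before the shock: 23 - 5P = 5P - 17 ⇒ 40 = 10P ⇒ P = 4, Q = 3.
After the shift, demand is Qd = 25 - 5P and supply is Qs = 5P + 2.
Equate the new curves: 25 - 5P = 5P + 2, giving 23 = 10P, P = 2.3, Q = 13.5.
New expenditure = 2.3 × 13.5 = 31.05.

31.05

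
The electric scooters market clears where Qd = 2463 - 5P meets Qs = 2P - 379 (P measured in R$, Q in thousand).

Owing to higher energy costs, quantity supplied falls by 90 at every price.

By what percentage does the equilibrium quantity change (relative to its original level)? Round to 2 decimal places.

Original equilibrium: 2463 - 5P = 2P - 379 gives 2842 = 7P, so P = 406 and Q = 433.
After the shift, demand is Qd = 2463 - 5P and supply is Qs = 2P - 469.
Clearing the new market: 2463 - 5P = 2P - 469, so P = 2932/7 ≈ 418.8571 and Q = 2581/7 ≈ 368.7143.
%ΔQ = (368.7143 − 433) / 433 × 100 = -14.85%.

-14.85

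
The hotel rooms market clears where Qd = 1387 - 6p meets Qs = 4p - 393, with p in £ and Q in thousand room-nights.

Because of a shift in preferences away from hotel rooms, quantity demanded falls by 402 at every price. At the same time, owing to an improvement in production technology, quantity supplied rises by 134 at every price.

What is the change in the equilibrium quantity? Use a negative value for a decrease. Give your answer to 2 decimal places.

-80.40

Original equilibrium: 1387 - 6p = 4p - 393 gives 1780 = 10p, so p = 178 and Q = 319.
After the shift, demand is Qd = 985 - 6p and supply is Qs = 4p - 259.
New equilibrium: 985 - 6p = 4p - 259 ⇒ 1244 = 10p ⇒ p = 124.4, Q = 238.6.
ΔQ = 238.6 − 319 = -80.40.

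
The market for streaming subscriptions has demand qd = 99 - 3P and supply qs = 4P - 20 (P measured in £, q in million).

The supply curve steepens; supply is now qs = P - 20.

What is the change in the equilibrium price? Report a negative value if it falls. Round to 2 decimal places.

Original equilibrium: 99 - 3P = 4P - 20 gives 119 = 7P, so P = 17 and q = 48.
The shock moves the curves to qd = 99 - 3P and qs = P - 20.
Setting them equal: 99 - 3P = P - 20 → 119 = 4P, so P = 29.75 and q = 9.75.
ΔP = 29.75 − 17 = +12.75.

+12.75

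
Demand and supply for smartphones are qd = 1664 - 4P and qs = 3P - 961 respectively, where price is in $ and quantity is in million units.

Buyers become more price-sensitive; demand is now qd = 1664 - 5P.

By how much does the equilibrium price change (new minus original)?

-46.875

Solve the original market: 1664 - 4P = 3P - 961, hence P = 375 and q = 164.
The new curves are qd = 1664 - 5P (demand) and qs = 3P - 961 (supply).
Setting them equal: 1664 - 5P = 3P - 961 → 2625 = 8P, so P = 328.125 and q = 23.375.
ΔP = 328.125 − 375 = -46.875.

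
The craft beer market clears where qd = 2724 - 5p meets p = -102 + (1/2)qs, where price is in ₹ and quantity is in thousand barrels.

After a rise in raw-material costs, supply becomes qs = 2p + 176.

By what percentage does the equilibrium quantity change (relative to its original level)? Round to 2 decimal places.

Before the shock: 2724 - 5p = 2p + 204 ⇒ 2520 = 7p ⇒ p = 360, q = 924.
After the shift, demand is qd = 2724 - 5p and supply is qs = 2p + 176.
Clearing the new market: 2724 - 5p = 2p + 176, so p = 364 and q = 904.
%Δq = (904 − 924) / 924 × 100 = -2.16%.

-2.16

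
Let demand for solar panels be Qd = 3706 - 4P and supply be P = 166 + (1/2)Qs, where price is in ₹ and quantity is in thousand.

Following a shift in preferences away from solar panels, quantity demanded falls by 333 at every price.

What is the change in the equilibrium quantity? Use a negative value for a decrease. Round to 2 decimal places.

-111.00

Before the shock: 3706 - 4P = 2P - 332 ⇒ 4038 = 6P ⇒ P = 673, Q = 1014.
After the shift, demand is Qd = 3373 - 4P and supply is Qs = 2P - 332.
Setting them equal: 3373 - 4P = 2P - 332 → 3705 = 6P, so P = 617.5 and Q = 903.
ΔQ = 903 − 1014 = -111.00.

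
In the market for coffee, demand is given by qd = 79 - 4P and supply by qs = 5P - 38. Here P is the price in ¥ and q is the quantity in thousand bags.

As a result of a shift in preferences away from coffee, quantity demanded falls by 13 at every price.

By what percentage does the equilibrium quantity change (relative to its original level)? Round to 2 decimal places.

-26.75

Original equilibrium: 79 - 4P = 5P - 38 gives 117 = 9P, so P = 13 and q = 27.
After the shift, demand is qd = 66 - 4P and supply is qs = 5P - 38.
New equilibrium: 66 - 4P = 5P - 38 ⇒ 104 = 9P ⇒ P = 104/9 ≈ 11.5556, q = 178/9 ≈ 19.7778.
%Δq = (19.7778 − 27) / 27 × 100 = -26.75%.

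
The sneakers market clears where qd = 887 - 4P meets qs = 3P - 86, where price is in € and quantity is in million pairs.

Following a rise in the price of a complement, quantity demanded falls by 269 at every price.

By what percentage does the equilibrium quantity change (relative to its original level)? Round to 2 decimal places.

Initially, 887 - 4P = 3P - 86, so 973 = 7P and P = 139, q = 331.
With the change applied: demand qd = 618 - 4P, supply qs = 3P - 86.
Equate the new curves: 618 - 4P = 3P - 86, giving 704 = 7P, P = 704/7 ≈ 100.5714, q = 1510/7 ≈ 215.7143.
%Δq = (215.7143 − 331) / 331 × 100 = -34.83%.

-34.83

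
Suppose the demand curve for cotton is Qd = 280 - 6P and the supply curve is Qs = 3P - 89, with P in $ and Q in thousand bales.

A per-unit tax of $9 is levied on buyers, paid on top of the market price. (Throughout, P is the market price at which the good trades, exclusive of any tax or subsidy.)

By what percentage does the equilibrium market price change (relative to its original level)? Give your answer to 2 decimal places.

Original equilibrium: 280 - 6P = 3P - 89 gives 369 = 9P, so P = 41 and Q = 34.
Since buyers pay the price plus the tax, the effective demand curve becomes Qd = 226 - 6P.
Setting them equal: 226 - 6P = 3P - 89 → 315 = 9P, so P = 35 and Q = 16.
%ΔP = (35 − 41) / 41 × 100 = -14.63%.

-14.63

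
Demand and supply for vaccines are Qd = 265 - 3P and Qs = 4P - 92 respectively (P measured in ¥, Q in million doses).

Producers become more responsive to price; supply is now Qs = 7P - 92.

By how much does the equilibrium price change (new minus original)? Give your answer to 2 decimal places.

Solve the original market: 265 - 3P = 4P - 92, hence P = 51 and Q = 112.
The new curves are Qd = 265 - 3P (demand) and Qs = 7P - 92 (supply).
Equate the new curves: 265 - 3P = 7P - 92, giving 357 = 10P, P = 35.7, Q = 157.9.
ΔP = 35.7 − 51 = -15.30.

-15.30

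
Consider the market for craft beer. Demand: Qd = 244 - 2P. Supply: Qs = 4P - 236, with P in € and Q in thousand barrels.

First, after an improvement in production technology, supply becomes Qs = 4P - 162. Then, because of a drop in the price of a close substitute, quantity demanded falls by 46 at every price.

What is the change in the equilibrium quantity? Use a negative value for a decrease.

-6

Solve the original market: 244 - 2P = 4P - 236, hence P = 80 and Q = 84.
With the change applied: demand Qd = 198 - 2P, supply Qs = 4P - 162.
Clearing the new market: 198 - 2P = 4P - 162, so P = 60 and Q = 78.
ΔQ = 78 − 84 = -6.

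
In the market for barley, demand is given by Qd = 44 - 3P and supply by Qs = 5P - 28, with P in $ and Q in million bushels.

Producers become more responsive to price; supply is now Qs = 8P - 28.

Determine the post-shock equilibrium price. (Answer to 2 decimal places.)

Solve the original market: 44 - 3P = 5P - 28, hence P = 9 and Q = 17.
With the change applied: demand Qd = 44 - 3P, supply Qs = 8P - 28.
Clearing the new market: 44 - 3P = 8P - 28, so P = 72/11 ≈ 6.5455 and Q = 268/11 ≈ 24.3636.

6.55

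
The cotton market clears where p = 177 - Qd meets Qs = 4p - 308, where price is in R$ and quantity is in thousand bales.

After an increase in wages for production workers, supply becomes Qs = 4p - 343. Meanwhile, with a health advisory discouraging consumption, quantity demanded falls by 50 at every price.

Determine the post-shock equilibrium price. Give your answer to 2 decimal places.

Solve the original market: 177 - p = 4p - 308, hence p = 97 and Q = 80.
After the shift, demand is Qd = 127 - p and supply is Qs = 4p - 343.
Equate the new curves: 127 - p = 4p - 343, giving 470 = 5p, p = 94, Q = 33.

94.00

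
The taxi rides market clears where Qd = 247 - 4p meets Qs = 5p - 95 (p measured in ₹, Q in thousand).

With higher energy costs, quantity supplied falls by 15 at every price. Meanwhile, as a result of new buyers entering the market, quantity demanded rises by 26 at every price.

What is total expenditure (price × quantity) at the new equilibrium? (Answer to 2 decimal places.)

Initially, 247 - 4p = 5p - 95, so 342 = 9p and p = 38, Q = 95.
The new curves are Qd = 273 - 4p (demand) and Qs = 5p - 110 (supply).
Setting them equal: 273 - 4p = 5p - 110 → 383 = 9p, so p = 383/9 ≈ 42.5556 and Q = 925/9 ≈ 102.7778.
New expenditure = 42.5556 × 102.7778 = 4373.77.

4373.77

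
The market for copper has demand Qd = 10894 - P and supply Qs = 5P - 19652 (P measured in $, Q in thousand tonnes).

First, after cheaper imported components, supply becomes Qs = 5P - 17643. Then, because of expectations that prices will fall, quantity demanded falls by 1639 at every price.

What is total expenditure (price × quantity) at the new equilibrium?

21392876

Solve the original market: 10894 - P = 5P - 19652, hence P = 5091 and Q = 5803.
After the shift, demand is Qd = 9255 - P and supply is Qs = 5P - 17643.
Equate the new curves: 9255 - P = 5P - 17643, giving 26898 = 6P, P = 4483, Q = 4772.
New expenditure = 4483 × 4772 = 21392876.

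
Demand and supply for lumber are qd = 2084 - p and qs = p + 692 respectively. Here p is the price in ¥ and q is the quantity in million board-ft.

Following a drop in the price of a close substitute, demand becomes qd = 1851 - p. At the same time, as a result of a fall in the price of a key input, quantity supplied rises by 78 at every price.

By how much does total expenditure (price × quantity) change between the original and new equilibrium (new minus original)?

Original equilibrium: 2084 - p = p + 692 gives 1392 = 2p, so p = 696 and q = 1388.
The shock moves the curves to qd = 1851 - p and qs = p + 770.
Clearing the new market: 1851 - p = p + 770, so p = 540.5 and q = 1310.5.
Expenditure moves from 696×1388 = 966048 to 540.5×1310.5 = 708325.25; change = -257722.75.

-257722.75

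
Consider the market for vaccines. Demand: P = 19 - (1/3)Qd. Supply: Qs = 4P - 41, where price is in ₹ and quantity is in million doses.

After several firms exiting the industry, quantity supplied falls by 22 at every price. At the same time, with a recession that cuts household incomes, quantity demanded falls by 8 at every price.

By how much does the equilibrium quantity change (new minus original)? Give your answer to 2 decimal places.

-14.00

Original equilibrium: 57 - 3P = 4P - 41 gives 98 = 7P, so P = 14 and Q = 15.
The shock moves the curves to Qd = 49 - 3P and Qs = 4P - 63.
Setting them equal: 49 - 3P = 4P - 63 → 112 = 7P, so P = 16 and Q = 1.
ΔQ = 1 − 15 = -14.00.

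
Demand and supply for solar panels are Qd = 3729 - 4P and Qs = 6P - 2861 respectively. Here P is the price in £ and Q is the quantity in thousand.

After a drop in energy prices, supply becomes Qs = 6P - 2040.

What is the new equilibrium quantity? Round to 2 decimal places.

Original equilibrium: 3729 - 4P = 6P - 2861 gives 6590 = 10P, so P = 659 and Q = 1093.
The shock moves the curves to Qd = 3729 - 4P and Qs = 6P - 2040.
Equate the new curves: 3729 - 4P = 6P - 2040, giving 5769 = 10P, P = 576.9, Q = 1421.4.

1421.40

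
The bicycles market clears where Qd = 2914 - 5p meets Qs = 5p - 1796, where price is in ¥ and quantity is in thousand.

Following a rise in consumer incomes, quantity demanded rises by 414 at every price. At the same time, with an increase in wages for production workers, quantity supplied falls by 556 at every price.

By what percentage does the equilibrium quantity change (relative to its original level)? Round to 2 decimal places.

-12.70

Solve the original market: 2914 - 5p = 5p - 1796, hence p = 471 and Q = 559.
With the change applied: demand Qd = 3328 - 5p, supply Qs = 5p - 2352.
Equate the new curves: 3328 - 5p = 5p - 2352, giving 5680 = 10p, p = 568, Q = 488.
%ΔQ = (488 − 559) / 559 × 100 = -12.70%.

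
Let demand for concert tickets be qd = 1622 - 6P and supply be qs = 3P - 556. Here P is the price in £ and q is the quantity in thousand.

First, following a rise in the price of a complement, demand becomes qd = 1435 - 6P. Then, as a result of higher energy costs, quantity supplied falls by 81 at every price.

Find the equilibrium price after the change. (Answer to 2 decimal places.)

Solve the original market: 1622 - 6P = 3P - 556, hence P = 242 and q = 170.
After the shift, demand is qd = 1435 - 6P and supply is qs = 3P - 637.
Setting them equal: 1435 - 6P = 3P - 637 → 2072 = 9P, so P = 2072/9 ≈ 230.2222 and q = 161/3 ≈ 53.6667.

230.22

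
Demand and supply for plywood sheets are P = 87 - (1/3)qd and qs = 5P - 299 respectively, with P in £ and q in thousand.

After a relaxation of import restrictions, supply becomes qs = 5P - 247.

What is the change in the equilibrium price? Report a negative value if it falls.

Initially, 261 - 3P = 5P - 299, so 560 = 8P and P = 70, q = 51.
With the change applied: demand qd = 261 - 3P, supply qs = 5P - 247.
New equilibrium: 261 - 3P = 5P - 247 ⇒ 508 = 8P ⇒ P = 63.5, q = 70.5.
ΔP = 63.5 − 70 = -6.5.

-6.5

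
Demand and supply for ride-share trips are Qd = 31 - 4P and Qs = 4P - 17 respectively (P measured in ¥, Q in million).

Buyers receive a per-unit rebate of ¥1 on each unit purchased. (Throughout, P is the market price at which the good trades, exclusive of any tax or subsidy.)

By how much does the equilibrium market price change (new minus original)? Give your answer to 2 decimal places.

+0.50

Initially, 31 - 4P = 4P - 17, so 48 = 8P and P = 6, Q = 7.
Since buyers' out-of-pocket price is the market price minus the rebate, the effective demand curve becomes Qd = 35 - 4P.
New equilibrium: 35 - 4P = 4P - 17 ⇒ 52 = 8P ⇒ P = 6.5, Q = 9.
ΔP = 6.5 − 6 = +0.50.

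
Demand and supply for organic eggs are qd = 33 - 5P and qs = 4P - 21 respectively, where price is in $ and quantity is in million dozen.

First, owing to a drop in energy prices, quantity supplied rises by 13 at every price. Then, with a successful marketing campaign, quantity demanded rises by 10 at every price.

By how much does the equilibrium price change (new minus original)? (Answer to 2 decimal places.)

Original equilibrium: 33 - 5P = 4P - 21 gives 54 = 9P, so P = 6 and q = 3.
After the shift, demand is qd = 43 - 5P and supply is qs = 4P - 8.
Setting them equal: 43 - 5P = 4P - 8 → 51 = 9P, so P = 17/3 ≈ 5.6667 and q = 44/3 ≈ 14.6667.
ΔP = 5.6667 − 6 = -0.33.

-0.33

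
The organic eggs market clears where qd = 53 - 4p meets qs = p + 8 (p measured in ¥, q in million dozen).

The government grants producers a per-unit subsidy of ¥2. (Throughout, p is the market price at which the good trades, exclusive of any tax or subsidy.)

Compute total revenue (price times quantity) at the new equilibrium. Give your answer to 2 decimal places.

159.96

Before the shock: 53 - 4p = p + 8 ⇒ 45 = 5p ⇒ p = 9, q = 17.
Since sellers receive the price plus the subsidy, the effective supply curve becomes qs = p + 10.
Equate the new curves: 53 - 4p = p + 10, giving 43 = 5p, p = 8.6, q = 18.6.
New expenditure = 8.6 × 18.6 = 159.96.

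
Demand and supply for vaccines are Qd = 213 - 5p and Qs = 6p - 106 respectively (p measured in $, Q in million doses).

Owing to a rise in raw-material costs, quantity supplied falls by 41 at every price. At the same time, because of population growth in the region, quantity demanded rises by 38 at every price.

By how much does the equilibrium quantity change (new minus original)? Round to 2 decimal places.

+2.09

Solve the original market: 213 - 5p = 6p - 106, hence p = 29 and Q = 68.
The shock moves the curves to Qd = 251 - 5p and Qs = 6p - 147.
Setting them equal: 251 - 5p = 6p - 147 → 398 = 11p, so p = 398/11 ≈ 36.1818 and Q = 771/11 ≈ 70.0909.
ΔQ = 70.0909 − 68 = +2.09.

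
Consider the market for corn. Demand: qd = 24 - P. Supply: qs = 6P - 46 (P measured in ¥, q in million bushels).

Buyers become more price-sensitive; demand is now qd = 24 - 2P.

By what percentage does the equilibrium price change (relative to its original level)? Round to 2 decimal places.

-12.50

Solve the original market: 24 - P = 6P - 46, hence P = 10 and q = 14.
After the shift, demand is qd = 24 - 2P and supply is qs = 6P - 46.
Equate the new curves: 24 - 2P = 6P - 46, giving 70 = 8P, P = 8.75, q = 6.5.
%ΔP = (8.75 − 10) / 10 × 100 = -12.50%.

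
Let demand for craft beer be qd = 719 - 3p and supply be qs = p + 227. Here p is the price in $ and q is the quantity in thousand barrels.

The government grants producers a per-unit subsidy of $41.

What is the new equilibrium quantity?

380.75

Initially, 719 - 3p = p + 227, so 492 = 4p and p = 123, q = 350.
Since sellers receive the price plus the subsidy, the effective supply curve becomes qs = p + 268.
Clearing the new market: 719 - 3p = p + 268, so p = 112.75 and q = 380.75.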